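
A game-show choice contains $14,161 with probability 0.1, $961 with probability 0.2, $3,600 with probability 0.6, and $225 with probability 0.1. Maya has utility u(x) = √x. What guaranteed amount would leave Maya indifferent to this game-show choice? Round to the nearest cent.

E[u] = 0.1·√14161 + 0.2·√961 + 0.6·√3600 + 0.1·√225 = 0.1·119 + 0.2·31 + 0.6·60 + 0.1·15 = 55.6
CE = (55.6)² = 3091.36

$3,091.36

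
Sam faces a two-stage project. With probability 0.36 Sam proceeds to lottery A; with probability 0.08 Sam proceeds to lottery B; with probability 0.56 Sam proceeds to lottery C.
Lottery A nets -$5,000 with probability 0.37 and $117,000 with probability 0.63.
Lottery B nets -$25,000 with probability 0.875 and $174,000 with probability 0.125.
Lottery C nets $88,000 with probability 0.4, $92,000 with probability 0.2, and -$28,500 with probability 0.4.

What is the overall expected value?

$49,491.60

EV(A) = 0.37 × (-5000) + 0.63 × 117000 = -1850 + 73710 = 71860
EV(B) = 0.875 × (-25000) + 0.125 × 174000 = -21875 + 21750 = -125
EV(C) = 0.4 × 88000 + 0.2 × 92000 + 0.4 × (-28500) = 35200 + 18400 − 11400 = 42200
Overall = 0.36 × 71860 + 0.08 × (-125) + 0.56 × 42200 = 25869.6 − 10 + 23632 = 49491.6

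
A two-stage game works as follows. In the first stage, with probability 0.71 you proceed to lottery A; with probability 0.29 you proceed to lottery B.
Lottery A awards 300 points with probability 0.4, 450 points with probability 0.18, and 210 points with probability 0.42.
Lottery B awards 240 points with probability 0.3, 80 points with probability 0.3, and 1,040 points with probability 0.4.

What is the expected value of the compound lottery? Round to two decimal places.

353.81 points

EV(A) = 0.4 × 300 + 0.18 × 450 + 0.42 × 210 = 120 + 81 + 88.2 = 289.2
EV(B) = 0.3 × 240 + 0.3 × 80 + 0.4 × 1040 = 72 + 24 + 416 = 512
Overall = 0.71 × 289.2 + 0.29 × 512 = 205.332 + 148.48 = 353.812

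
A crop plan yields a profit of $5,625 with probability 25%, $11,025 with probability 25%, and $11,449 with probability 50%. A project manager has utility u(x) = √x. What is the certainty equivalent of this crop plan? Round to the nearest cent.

E[u] = 0.25·√5625 + 0.25·√11025 + 0.5·√11449 = 0.25·75 + 0.25·105 + 0.5·107 = 98.5
CE = (98.5)² = 9702.25

$9,702.25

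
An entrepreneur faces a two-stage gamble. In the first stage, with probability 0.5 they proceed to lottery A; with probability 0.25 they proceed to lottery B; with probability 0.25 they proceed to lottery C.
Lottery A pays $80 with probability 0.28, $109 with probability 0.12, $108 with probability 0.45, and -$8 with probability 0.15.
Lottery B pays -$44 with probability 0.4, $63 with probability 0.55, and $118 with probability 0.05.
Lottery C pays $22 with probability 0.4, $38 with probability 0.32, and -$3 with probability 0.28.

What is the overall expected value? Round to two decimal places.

EV(A) = 0.28 × 80 + 0.12 × 109 + 0.45 × 108 + 0.15 × (-8) = 22.4 + 13.08 + 48.6 − 1.2 = 82.88
EV(B) = 0.4 × (-44) + 0.55 × 63 + 0.05 × 118 = -17.6 + 34.65 + 5.9 = 22.95
EV(C) = 0.4 × 22 + 0.32 × 38 + 0.28 × (-3) = 8.8 + 12.16 − 0.84 = 20.12
Overall = 0.5 × 82.88 + 0.25 × 22.95 + 0.25 × 20.12 = 41.44 + 5.7375 + 5.03 = 52.2075

$52.21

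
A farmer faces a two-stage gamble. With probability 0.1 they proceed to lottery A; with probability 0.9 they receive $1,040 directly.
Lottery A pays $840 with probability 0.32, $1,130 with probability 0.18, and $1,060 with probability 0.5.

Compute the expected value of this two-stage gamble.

$1,036.22

EV(A) = 0.32 × 840 + 0.18 × 1130 + 0.5 × 1060 = 268.8 + 203.4 + 530 = 1002.2
Branch B: 1040 (certain)
Overall = 0.1 × 1002.2 + 0.9 × 1040 = 100.22 + 936 = 1036.22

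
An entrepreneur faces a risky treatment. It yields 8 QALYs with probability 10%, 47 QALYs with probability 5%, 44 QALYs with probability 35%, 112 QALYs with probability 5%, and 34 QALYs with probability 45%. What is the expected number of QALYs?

39.45 QALYs

EV = 0.1 × 8 + 0.05 × 47 + 0.35 × 44 + 0.05 × 112 + 0.45 × 34 = 0.8 + 2.35 + 15.4 + 5.6 + 15.3 = 39.45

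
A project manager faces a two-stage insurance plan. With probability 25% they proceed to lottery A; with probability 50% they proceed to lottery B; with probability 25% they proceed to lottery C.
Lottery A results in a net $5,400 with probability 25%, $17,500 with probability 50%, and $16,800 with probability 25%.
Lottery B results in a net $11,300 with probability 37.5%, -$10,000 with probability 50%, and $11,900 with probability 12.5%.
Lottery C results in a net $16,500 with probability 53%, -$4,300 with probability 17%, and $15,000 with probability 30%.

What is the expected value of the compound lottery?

EV(A) = 0.25 × 5400 + 0.5 × 17500 + 0.25 × 16800 = 1350 + 8750 + 4200 = 14300
EV(B) = 0.375 × 11300 + 0.5 × (-10000) + 0.125 × 11900 = 4237.5 − 5000 + 1487.5 = 725
EV(C) = 0.53 × 16500 + 0.17 × (-4300) + 0.3 × 15000 = 8745 − 731 + 4500 = 12514
Overall = 0.25 × 14300 + 0.5 × 725 + 0.25 × 12514 = 3575 + 362.5 + 3128.5 = 7066

$7,066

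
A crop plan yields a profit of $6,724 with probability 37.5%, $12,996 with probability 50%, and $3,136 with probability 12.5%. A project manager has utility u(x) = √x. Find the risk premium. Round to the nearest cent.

$433.94

E[u] = 0.375·√6724 + 0.5·√12996 + 0.125·√3136 = 0.375·82 + 0.5·114 + 0.125·56 = 94.75
CE = (94.75)² = 8977.5625
Risk premium = EV − CE = 9411.5 − 8977.5625 = 433.9375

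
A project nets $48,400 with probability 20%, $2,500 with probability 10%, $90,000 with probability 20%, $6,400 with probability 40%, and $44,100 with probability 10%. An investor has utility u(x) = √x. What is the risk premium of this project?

E[u] = 0.2·√48400 + 0.1·√2500 + 0.2·√90000 + 0.4·√6400 + 0.1·√44100 = 0.2·220 + 0.1·50 + 0.2·300 + 0.4·80 + 0.1·210 = 162
CE = (162)² = 26244
Risk premium = EV − CE = 34900 − 26244 = 8656

$8,656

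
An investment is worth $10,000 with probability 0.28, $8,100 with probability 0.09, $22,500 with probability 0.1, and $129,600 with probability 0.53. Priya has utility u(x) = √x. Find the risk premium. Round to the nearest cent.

$15,951.39

E[u] = 0.28·√10000 + 0.09·√8100 + 0.1·√22500 + 0.53·√129600 = 0.28·100 + 0.09·90 + 0.1·150 + 0.53·360 = 241.9
CE = (241.9)² = 58515.61
Risk premium = EV − CE = 74467 − 58515.61 = 15951.39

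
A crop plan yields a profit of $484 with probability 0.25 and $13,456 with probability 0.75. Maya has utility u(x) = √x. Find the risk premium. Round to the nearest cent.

E[u] = 0.25·√484 + 0.75·√13456 = 0.25·22 + 0.75·116 = 92.5
CE = (92.5)² = 8556.25
Risk premium = EV − CE = 10213 − 8556.25 = 1656.75

$1,656.75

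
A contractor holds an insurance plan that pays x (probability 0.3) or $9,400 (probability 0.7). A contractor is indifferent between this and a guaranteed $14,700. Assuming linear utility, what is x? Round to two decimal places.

0.3·x + 0.7·9400 = 14700
0.3·x = 14700 − 6580 = 8120
x = 8120 / 0.3 = 27066.6667

x = $27,066.67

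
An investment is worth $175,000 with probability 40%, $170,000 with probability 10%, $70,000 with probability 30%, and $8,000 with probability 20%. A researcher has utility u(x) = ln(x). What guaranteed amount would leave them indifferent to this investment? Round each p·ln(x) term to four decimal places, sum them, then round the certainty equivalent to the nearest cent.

$71,517.68

E[u] = 0.4·ln(175000) + 0.1·ln(170000) + 0.3·ln(70000) + 0.2·ln(8000) = 4.8290 + 1.2044 + 3.3469 + 1.7974 = 11.1777
CE = e^11.1777 ≈ 71517.68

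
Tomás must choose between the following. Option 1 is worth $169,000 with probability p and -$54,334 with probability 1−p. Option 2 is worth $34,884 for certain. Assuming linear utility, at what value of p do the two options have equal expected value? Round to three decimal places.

p·169000 + (1−p)·(-54334) = 34884
223334p − 54334 = 34884
p = (34884 + 54334) / 223334

p = 0.399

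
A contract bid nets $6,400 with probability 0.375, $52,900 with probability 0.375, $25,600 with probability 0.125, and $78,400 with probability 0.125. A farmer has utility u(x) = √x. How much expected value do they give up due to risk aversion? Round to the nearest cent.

$5,910.94

E[u] = 0.375·√6400 + 0.375·√52900 + 0.125·√25600 + 0.125·√78400 = 0.375·80 + 0.375·230 + 0.125·160 + 0.125·280 = 171.25
CE = (171.25)² = 29326.5625
Risk premium = EV − CE = 35237.5 − 29326.5625 = 5910.9375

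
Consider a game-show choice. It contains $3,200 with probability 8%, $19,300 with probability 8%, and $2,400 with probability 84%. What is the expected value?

$3,816

EV = 0.08 × 3200 + 0.08 × 19300 + 0.84 × 2400 = 256 + 1544 + 2016 = 3816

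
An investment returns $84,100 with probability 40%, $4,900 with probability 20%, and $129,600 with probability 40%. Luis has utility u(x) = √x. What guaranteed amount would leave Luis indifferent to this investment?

$75,076

E[u] = 0.4·√84100 + 0.2·√4900 + 0.4·√129600 = 0.4·290 + 0.2·70 + 0.4·360 = 274
CE = (274)² = 75076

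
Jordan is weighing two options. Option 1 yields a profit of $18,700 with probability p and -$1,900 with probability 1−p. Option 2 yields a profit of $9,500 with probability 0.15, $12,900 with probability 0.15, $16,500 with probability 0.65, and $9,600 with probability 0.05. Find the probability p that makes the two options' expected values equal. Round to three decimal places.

EV(Option 2) = 0.15 × 9500 + 0.15 × 12900 + 0.65 × 16500 + 0.05 × 9600 = 1425 + 1935 + 10725 + 480 = 14565
p·18700 + (1−p)·(-1900) = 14565
20600p − 1900 = 14565
p = (14565 + 1900) / 20600

p = 0.799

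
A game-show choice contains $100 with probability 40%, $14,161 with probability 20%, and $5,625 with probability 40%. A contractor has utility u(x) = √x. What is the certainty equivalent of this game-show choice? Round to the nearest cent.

$3,340.84

E[u] = 0.4·√100 + 0.2·√14161 + 0.4·√5625 = 0.4·10 + 0.2·119 + 0.4·75 = 57.8
CE = (57.8)² = 3340.84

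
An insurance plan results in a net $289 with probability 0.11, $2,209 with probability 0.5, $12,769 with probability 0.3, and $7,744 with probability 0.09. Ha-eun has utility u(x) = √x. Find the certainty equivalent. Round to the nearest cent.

E[u] = 0.11·√289 + 0.5·√2209 + 0.3·√12769 + 0.09·√7744 = 0.11·17 + 0.5·47 + 0.3·113 + 0.09·88 = 67.19
CE = (67.19)² = 4514.4961

$4,514.50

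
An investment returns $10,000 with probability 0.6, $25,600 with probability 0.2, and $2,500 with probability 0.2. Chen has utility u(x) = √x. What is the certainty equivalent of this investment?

$10,404

E[u] = 0.6·√10000 + 0.2·√25600 + 0.2·√2500 = 0.6·100 + 0.2·160 + 0.2·50 = 102
CE = (102)² = 10404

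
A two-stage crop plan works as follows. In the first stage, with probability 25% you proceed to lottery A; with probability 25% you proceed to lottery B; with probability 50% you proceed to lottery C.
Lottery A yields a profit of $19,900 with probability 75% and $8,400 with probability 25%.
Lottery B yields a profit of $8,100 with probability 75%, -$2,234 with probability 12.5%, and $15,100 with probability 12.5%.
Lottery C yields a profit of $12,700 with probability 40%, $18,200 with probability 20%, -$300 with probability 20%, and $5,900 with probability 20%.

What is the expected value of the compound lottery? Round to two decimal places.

$11,097.06

EV(A) = 0.75 × 19900 + 0.25 × 8400 = 14925 + 2100 = 17025
EV(B) = 0.75 × 8100 + 0.125 × (-2234) + 0.125 × 15100 = 6075 − 279.25 + 1887.5 = 7683.25
EV(C) = 0.4 × 12700 + 0.2 × 18200 + 0.2 × (-300) + 0.2 × 5900 = 5080 + 3640 − 60 + 1180 = 9840
Overall = 0.25 × 17025 + 0.25 × 7683.25 + 0.5 × 9840 = 4256.25 + 1920.8125 + 4920 = 11097.0625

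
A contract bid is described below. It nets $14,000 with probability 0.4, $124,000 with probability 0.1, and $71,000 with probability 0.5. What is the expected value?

EV = 0.4 × 14000 + 0.1 × 124000 + 0.5 × 71000 = 5600 + 12400 + 35500 = 53500

$53,500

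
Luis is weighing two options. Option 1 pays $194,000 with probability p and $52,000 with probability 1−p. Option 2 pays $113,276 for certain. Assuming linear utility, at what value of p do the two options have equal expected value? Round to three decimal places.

p = 0.432

p·194000 + (1−p)·52000 = 113276
142000p + 52000 = 113276
p = (113276 − 52000) / 142000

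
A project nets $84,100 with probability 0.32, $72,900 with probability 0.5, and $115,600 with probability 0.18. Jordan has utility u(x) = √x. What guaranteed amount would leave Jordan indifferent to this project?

$83,521

E[u] = 0.32·√84100 + 0.5·√72900 + 0.18·√115600 = 0.32·290 + 0.5·270 + 0.18·340 = 289
CE = (289)² = 83521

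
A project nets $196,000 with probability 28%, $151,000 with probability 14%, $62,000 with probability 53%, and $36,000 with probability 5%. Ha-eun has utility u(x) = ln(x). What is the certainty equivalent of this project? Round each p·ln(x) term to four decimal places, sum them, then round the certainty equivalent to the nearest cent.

$94,334.29

E[u] = 0.28·ln(196000) + 0.14·ln(151000) + 0.53·ln(62000) + 0.05·ln(36000) = 3.4120 + 1.6695 + 5.8485 + 0.5246 = 11.4546
CE = e^11.4546 ≈ 94334.29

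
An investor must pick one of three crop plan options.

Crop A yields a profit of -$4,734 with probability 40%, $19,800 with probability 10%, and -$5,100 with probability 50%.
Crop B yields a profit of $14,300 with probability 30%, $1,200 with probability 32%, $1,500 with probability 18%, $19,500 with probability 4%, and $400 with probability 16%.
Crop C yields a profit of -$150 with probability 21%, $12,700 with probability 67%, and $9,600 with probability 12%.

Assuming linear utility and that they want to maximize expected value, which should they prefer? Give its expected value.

Crop C ($9,629.50)

Crop A = 0.4 × (-4734) + 0.1 × 19800 + 0.5 × (-5100) = -1893.6 + 1980 − 2550 = -2463.6
Crop B = 0.3 × 14300 + 0.32 × 1200 + 0.18 × 1500 + 0.04 × 19500 + 0.16 × 400 = 4290 + 384 + 270 + 780 + 64 = 5788
Crop C = 0.21 × (-150) + 0.67 × 12700 + 0.12 × 9600 = -31.5 + 8509 + 1152 = 9629.5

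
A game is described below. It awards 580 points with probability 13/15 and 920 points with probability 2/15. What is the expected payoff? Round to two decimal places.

EV = 13/15 × 580 + 2/15 × 920 = 502.6667 + 122.6667 = 625.3333

625.33 points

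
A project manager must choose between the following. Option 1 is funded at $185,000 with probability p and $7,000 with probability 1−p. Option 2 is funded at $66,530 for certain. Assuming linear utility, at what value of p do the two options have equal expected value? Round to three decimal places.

p·185000 + (1−p)·7000 = 66530
178000p + 7000 = 66530
p = (66530 − 7000) / 178000

p = 0.334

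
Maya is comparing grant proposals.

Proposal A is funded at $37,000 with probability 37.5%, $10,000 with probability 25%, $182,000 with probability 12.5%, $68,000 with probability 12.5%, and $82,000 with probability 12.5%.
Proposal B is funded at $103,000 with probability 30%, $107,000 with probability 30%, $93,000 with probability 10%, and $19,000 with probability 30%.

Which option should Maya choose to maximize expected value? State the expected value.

Proposal B ($78,000)

Proposal A = 0.375 × 37000 + 0.25 × 10000 + 0.125 × 182000 + 0.125 × 68000 + 0.125 × 82000 = 13875 + 2500 + 22750 + 8500 + 10250 = 57875
Proposal B = 0.3 × 103000 + 0.3 × 107000 + 0.1 × 93000 + 0.3 × 19000 = 30900 + 32100 + 9300 + 5700 = 78000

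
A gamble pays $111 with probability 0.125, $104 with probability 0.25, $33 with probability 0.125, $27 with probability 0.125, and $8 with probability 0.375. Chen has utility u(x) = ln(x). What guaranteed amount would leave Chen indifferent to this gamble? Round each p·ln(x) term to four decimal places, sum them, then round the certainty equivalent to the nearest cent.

E[u] = 0.125·ln(111) + 0.25·ln(104) + 0.125·ln(33) + 0.125·ln(27) + 0.375·ln(8) = 0.5887 + 1.1611 + 0.4371 + 0.4120 + 0.7798 = 3.3787
CE = e^3.3787 ≈ 29.33

$29.33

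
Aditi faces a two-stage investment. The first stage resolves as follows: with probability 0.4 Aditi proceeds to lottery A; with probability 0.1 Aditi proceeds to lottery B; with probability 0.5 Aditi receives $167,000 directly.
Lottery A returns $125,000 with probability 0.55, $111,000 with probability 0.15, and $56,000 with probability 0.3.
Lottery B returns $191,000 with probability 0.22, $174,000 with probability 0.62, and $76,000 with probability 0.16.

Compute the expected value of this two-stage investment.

EV(A) = 0.55 × 125000 + 0.15 × 111000 + 0.3 × 56000 = 68750 + 16650 + 16800 = 102200
EV(B) = 0.22 × 191000 + 0.62 × 174000 + 0.16 × 76000 = 42020 + 107880 + 12160 = 162060
Branch C: 167000 (certain)
Overall = 0.4 × 102200 + 0.1 × 162060 + 0.5 × 167000 = 40880 + 16206 + 83500 = 140586

$140,586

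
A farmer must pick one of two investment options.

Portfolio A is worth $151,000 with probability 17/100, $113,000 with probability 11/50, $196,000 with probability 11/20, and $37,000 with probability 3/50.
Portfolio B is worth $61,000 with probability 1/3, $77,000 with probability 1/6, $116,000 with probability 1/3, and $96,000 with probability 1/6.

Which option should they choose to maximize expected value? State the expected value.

Portfolio A ($160,550)

Portfolio A = 17/100 × 151000 + 11/50 × 113000 + 11/20 × 196000 + 3/50 × 37000 = 25670 + 24860 + 107800 + 2220 = 160550
Portfolio B = 1/3 × 61000 + 1/6 × 77000 + 1/3 × 116000 + 1/6 × 96000 = 20333.3333 + 12833.3333 + 38666.6667 + 16000 = 87833.3333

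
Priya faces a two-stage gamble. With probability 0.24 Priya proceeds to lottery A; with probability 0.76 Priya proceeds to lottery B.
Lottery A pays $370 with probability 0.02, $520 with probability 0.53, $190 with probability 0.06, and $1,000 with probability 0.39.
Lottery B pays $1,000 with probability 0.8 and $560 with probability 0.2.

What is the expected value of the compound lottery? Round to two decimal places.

EV(A) = 0.02 × 370 + 0.53 × 520 + 0.06 × 190 + 0.39 × 1000 = 7.4 + 275.6 + 11.4 + 390 = 684.4
EV(B) = 0.8 × 1000 + 0.2 × 560 = 800 + 112 = 912
Overall = 0.24 × 684.4 + 0.76 × 912 = 164.256 + 693.12 = 857.376

$857.38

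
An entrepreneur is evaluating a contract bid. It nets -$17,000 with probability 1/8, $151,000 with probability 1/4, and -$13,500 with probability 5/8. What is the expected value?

EV = 1/8 × (-17000) + 1/4 × 151000 + 5/8 × (-13500) = -2125 + 37750 − 8437.5 = 27187.5

$27,187.50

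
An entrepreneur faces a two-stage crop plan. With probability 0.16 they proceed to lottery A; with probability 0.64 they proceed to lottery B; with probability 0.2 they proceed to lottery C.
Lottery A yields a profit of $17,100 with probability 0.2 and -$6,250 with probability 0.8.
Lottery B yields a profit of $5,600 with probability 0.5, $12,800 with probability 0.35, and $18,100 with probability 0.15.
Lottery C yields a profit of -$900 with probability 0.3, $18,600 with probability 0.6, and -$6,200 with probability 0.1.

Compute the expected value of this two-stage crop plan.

EV(A) = 0.2 × 17100 + 0.8 × (-6250) = 3420 − 5000 = -1580
EV(B) = 0.5 × 5600 + 0.35 × 12800 + 0.15 × 18100 = 2800 + 4480 + 2715 = 9995
EV(C) = 0.3 × (-900) + 0.6 × 18600 + 0.1 × (-6200) = -270 + 11160 − 620 = 10270
Overall = 0.16 × (-1580) + 0.64 × 9995 + 0.2 × 10270 = -252.8 + 6396.8 + 2054 = 8198

$8,198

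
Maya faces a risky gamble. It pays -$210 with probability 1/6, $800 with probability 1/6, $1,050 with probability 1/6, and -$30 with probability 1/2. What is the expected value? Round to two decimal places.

$258.33

EV = 1/6 × (-210) + 1/6 × 800 + 1/6 × 1050 + 1/2 × (-30) = -35 + 133.3333 + 175 − 15 = 258.3333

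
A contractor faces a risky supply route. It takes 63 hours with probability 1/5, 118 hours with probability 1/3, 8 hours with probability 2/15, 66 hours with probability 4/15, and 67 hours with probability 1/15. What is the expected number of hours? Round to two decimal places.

75.07 hours

EV = 1/5 × 63 + 1/3 × 118 + 2/15 × 8 + 4/15 × 66 + 1/15 × 67 = 12.6 + 39.3333 + 1.0667 + 17.6 + 4.4667 = 75.0667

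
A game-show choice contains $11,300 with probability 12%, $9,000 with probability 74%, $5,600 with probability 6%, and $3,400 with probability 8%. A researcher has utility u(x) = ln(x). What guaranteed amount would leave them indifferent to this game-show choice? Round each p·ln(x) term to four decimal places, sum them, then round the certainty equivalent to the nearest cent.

E[u] = 0.12·ln(11300) + 0.74·ln(9000) + 0.06·ln(5600) + 0.08·ln(3400) = 1.1199 + 6.7377 + 0.5178 + 0.6505 = 9.0259
CE = e^9.0259 ≈ 8315.70

$8,315.70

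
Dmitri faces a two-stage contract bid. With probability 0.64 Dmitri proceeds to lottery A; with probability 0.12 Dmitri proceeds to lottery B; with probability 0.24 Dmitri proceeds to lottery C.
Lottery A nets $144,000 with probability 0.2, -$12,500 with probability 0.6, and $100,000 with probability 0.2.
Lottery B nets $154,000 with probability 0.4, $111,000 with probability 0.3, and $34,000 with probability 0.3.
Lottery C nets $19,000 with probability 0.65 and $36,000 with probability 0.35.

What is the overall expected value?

EV(A) = 0.2 × 144000 + 0.6 × (-12500) + 0.2 × 100000 = 28800 − 7500 + 20000 = 41300
EV(B) = 0.4 × 154000 + 0.3 × 111000 + 0.3 × 34000 = 61600 + 33300 + 10200 = 105100
EV(C) = 0.65 × 19000 + 0.35 × 36000 = 12350 + 12600 = 24950
Overall = 0.64 × 41300 + 0.12 × 105100 + 0.24 × 24950 = 26432 + 12612 + 5988 = 45032

$45,032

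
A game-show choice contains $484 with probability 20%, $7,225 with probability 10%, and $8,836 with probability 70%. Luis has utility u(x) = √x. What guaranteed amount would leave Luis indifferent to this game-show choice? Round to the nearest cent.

$6,193.69

E[u] = 0.2·√484 + 0.1·√7225 + 0.7·√8836 = 0.2·22 + 0.1·85 + 0.7·94 = 78.7
CE = (78.7)² = 6193.69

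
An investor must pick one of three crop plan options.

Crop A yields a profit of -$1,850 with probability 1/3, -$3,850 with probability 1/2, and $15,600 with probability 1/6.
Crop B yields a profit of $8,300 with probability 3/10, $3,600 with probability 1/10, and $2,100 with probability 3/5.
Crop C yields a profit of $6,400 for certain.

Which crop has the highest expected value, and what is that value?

Crop A = 1/3 × (-1850) + 1/2 × (-3850) + 1/6 × 15600 = -616.6667 − 1925 + 2600 = 58.3333
Crop B = 3/10 × 8300 + 1/10 × 3600 + 3/5 × 2100 = 2490 + 360 + 1260 = 4110
Crop C: 6400 (certain)

Crop C ($6,400)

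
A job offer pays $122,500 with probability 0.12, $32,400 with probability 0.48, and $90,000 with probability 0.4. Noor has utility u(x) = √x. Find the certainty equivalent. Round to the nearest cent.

E[u] = 0.12·√122500 + 0.48·√32400 + 0.4·√90000 = 0.12·350 + 0.48·180 + 0.4·300 = 248.4
CE = (248.4)² = 61702.56

$61,702.56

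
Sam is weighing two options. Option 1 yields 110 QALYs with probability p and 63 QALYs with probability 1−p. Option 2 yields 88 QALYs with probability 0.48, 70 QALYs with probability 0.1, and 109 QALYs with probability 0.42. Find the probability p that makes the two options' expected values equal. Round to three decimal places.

EV(Option 2) = 0.48 × 88 + 0.1 × 70 + 0.42 × 109 = 42.24 + 7 + 45.78 = 95.02
p·110 + (1−p)·63 = 95.02
47p + 63 = 95.02
p = (95.02 − 63) / 47

p = 0.681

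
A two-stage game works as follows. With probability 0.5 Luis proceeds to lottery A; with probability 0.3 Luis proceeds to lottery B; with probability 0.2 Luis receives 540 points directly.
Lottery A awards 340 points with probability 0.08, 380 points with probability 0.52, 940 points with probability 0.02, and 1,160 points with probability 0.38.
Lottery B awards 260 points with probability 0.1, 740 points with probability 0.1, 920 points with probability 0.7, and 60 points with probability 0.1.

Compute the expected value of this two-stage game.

EV(A) = 0.08 × 340 + 0.52 × 380 + 0.02 × 940 + 0.38 × 1160 = 27.2 + 197.6 + 18.8 + 440.8 = 684.4
EV(B) = 0.1 × 260 + 0.1 × 740 + 0.7 × 920 + 0.1 × 60 = 26 + 74 + 644 + 6 = 750
Branch C: 540 (certain)
Overall = 0.5 × 684.4 + 0.3 × 750 + 0.2 × 540 = 342.2 + 225 + 108 = 675.2

675.2 points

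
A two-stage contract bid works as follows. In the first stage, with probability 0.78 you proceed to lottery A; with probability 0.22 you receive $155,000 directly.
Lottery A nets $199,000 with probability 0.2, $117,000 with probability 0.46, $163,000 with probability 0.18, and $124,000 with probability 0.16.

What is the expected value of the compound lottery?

EV(A) = 0.2 × 199000 + 0.46 × 117000 + 0.18 × 163000 + 0.16 × 124000 = 39800 + 53820 + 29340 + 19840 = 142800
Branch B: 155000 (certain)
Overall = 0.78 × 142800 + 0.22 × 155000 = 111384 + 34100 = 145484

$145,484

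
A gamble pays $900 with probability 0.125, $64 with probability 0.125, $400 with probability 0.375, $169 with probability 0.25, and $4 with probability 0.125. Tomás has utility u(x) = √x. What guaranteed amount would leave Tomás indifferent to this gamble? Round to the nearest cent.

$248.06

E[u] = 0.125·√900 + 0.125·√64 + 0.375·√400 + 0.25·√169 + 0.125·√4 = 0.125·30 + 0.125·8 + 0.375·20 + 0.25·13 + 0.125·2 = 15.75
CE = (15.75)² = 248.0625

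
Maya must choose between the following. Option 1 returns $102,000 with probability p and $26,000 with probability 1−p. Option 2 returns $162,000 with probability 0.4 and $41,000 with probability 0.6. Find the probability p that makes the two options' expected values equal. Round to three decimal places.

p = 0.834

EV(Option 2) = 0.4 × 162000 + 0.6 × 41000 = 64800 + 24600 = 89400
p·102000 + (1−p)·26000 = 89400
76000p + 26000 = 89400
p = (89400 − 26000) / 76000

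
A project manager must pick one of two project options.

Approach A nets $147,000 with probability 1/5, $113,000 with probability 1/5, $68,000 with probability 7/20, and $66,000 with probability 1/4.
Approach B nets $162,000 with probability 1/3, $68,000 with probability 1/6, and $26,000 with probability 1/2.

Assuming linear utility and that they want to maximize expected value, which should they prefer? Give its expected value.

Approach A = 1/5 × 147000 + 1/5 × 113000 + 7/20 × 68000 + 1/4 × 66000 = 29400 + 22600 + 23800 + 16500 = 92300
Approach B = 1/3 × 162000 + 1/6 × 68000 + 1/2 × 26000 = 54000 + 11333.3333 + 13000 = 78333.3333

Approach A ($92,300)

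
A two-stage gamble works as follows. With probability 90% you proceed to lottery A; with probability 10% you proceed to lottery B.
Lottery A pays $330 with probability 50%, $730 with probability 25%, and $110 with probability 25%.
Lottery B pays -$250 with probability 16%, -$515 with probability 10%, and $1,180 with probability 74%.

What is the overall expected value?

$415.67

EV(A) = 0.5 × 330 + 0.25 × 730 + 0.25 × 110 = 165 + 182.5 + 27.5 = 375
EV(B) = 0.16 × (-250) + 0.1 × (-515) + 0.74 × 1180 = -40 − 51.5 + 873.2 = 781.7
Overall = 0.9 × 375 + 0.1 × 781.7 = 337.5 + 78.17 = 415.67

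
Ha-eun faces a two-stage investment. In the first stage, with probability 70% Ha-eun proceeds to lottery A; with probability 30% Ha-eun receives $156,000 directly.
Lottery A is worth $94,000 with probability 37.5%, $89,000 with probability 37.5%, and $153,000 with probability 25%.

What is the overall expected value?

$121,612.50

EV(A) = 0.375 × 94000 + 0.375 × 89000 + 0.25 × 153000 = 35250 + 33375 + 38250 = 106875
Branch B: 156000 (certain)
Overall = 0.7 × 106875 + 0.3 × 156000 = 74812.5 + 46800 = 121612.5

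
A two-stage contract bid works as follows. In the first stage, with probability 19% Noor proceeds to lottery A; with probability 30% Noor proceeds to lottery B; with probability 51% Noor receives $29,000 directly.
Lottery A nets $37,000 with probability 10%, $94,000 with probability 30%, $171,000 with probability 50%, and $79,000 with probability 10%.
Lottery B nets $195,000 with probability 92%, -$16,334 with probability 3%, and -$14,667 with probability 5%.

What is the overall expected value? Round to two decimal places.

$92,049.99

EV(A) = 0.1 × 37000 + 0.3 × 94000 + 0.5 × 171000 + 0.1 × 79000 = 3700 + 28200 + 85500 + 7900 = 125300
EV(B) = 0.92 × 195000 + 0.03 × (-16334) + 0.05 × (-14667) = 179400 − 490.02 − 733.35 = 178176.63
Branch C: 29000 (certain)
Overall = 0.19 × 125300 + 0.3 × 178176.63 + 0.51 × 29000 = 23807 + 53452.989 + 14790 = 92049.989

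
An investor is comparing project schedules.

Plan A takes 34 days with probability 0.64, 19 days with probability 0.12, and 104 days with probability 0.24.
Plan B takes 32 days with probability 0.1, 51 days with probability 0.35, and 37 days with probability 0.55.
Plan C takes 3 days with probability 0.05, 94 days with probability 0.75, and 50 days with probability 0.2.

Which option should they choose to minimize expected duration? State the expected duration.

Plan A = 0.64 × 34 + 0.12 × 19 + 0.24 × 104 = 21.76 + 2.28 + 24.96 = 49
Plan B = 0.1 × 32 + 0.35 × 51 + 0.55 × 37 = 3.2 + 17.85 + 20.35 = 41.4
Plan C = 0.05 × 3 + 0.75 × 94 + 0.2 × 50 = 0.15 + 70.5 + 10 = 80.65

Plan B (41.4 days)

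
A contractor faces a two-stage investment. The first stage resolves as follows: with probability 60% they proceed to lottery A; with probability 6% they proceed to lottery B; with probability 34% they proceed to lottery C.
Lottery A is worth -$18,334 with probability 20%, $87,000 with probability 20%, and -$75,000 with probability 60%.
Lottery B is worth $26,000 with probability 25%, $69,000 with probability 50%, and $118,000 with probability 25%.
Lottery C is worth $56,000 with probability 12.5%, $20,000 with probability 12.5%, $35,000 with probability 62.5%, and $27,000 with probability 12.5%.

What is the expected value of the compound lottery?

EV(A) = 0.2 × (-18334) + 0.2 × 87000 + 0.6 × (-75000) = -3666.8 + 17400 − 45000 = -31266.8
EV(B) = 0.25 × 26000 + 0.5 × 69000 + 0.25 × 118000 = 6500 + 34500 + 29500 = 70500
EV(C) = 0.125 × 56000 + 0.125 × 20000 + 0.625 × 35000 + 0.125 × 27000 = 7000 + 2500 + 21875 + 3375 = 34750
Overall = 0.6 × (-31266.8) + 0.06 × 70500 + 0.34 × 34750 = -18760.08 + 4230 + 11815 = -2715.08

-$2,715.08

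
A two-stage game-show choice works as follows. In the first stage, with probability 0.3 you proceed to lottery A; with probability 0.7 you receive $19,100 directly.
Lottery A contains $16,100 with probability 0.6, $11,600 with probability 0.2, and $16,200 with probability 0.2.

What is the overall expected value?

EV(A) = 0.6 × 16100 + 0.2 × 11600 + 0.2 × 16200 = 9660 + 2320 + 3240 = 15220
Branch B: 19100 (certain)
Overall = 0.3 × 15220 + 0.7 × 19100 = 4566 + 13370 = 17936

$17,936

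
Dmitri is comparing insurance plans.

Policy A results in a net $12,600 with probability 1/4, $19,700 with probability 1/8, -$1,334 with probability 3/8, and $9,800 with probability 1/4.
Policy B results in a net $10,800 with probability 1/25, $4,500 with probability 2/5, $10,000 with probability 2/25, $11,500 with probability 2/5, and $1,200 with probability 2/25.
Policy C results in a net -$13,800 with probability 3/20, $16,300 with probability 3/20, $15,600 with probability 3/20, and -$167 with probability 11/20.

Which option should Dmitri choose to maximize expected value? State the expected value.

Policy B ($7,728)

Policy A = 1/4 × 12600 + 1/8 × 19700 + 3/8 × (-1334) + 1/4 × 9800 = 3150 + 2462.5 − 500.25 + 2450 = 7562.25
Policy B = 1/25 × 10800 + 2/5 × 4500 + 2/25 × 10000 + 2/5 × 11500 + 2/25 × 1200 = 432 + 1800 + 800 + 4600 + 96 = 7728
Policy C = 3/20 × (-13800) + 3/20 × 16300 + 3/20 × 15600 + 11/20 × (-167) = -2070 + 2445 + 2340 − 91.85 = 2623.15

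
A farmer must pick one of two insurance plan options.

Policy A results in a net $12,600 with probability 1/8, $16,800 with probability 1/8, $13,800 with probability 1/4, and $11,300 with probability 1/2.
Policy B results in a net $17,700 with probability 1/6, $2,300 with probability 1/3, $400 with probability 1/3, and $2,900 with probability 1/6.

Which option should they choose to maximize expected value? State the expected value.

Policy A = 1/8 × 12600 + 1/8 × 16800 + 1/4 × 13800 + 1/2 × 11300 = 1575 + 2100 + 3450 + 5650 = 12775
Policy B = 1/6 × 17700 + 1/3 × 2300 + 1/3 × 400 + 1/6 × 2900 = 2950 + 766.6667 + 133.3333 + 483.3333 = 4333.3333

Policy A ($12,775)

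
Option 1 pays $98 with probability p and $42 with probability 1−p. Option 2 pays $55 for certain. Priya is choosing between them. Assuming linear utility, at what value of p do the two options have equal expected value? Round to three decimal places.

p·98 + (1−p)·42 = 55
56p + 42 = 55
p = (55 − 42) / 56

p = 0.232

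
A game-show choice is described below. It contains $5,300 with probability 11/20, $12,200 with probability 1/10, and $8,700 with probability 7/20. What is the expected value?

EV = 11/20 × 5300 + 1/10 × 12200 + 7/20 × 8700 = 2915 + 1220 + 3045 = 7180

$7,180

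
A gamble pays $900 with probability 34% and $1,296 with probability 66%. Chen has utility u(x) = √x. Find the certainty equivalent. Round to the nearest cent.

$1,153.28

E[u] = 0.34·√900 + 0.66·√1296 = 0.34·30 + 0.66·36 = 33.96
CE = (33.96)² = 1153.2816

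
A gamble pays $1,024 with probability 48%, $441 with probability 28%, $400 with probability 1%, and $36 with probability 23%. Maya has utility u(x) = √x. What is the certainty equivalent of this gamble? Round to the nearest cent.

E[u] = 0.48·√1024 + 0.28·√441 + 0.01·√400 + 0.23·√36 = 0.48·32 + 0.28·21 + 0.01·20 + 0.23·6 = 22.82
CE = (22.82)² = 520.7524

$520.75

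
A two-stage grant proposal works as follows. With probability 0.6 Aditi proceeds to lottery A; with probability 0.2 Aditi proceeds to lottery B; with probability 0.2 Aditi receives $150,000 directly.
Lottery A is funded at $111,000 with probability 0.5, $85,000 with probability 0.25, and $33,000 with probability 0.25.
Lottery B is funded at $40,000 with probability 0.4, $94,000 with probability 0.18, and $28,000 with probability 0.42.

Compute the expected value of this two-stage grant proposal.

$89,936

EV(A) = 0.5 × 111000 + 0.25 × 85000 + 0.25 × 33000 = 55500 + 21250 + 8250 = 85000
EV(B) = 0.4 × 40000 + 0.18 × 94000 + 0.42 × 28000 = 16000 + 16920 + 11760 = 44680
Branch C: 150000 (certain)
Overall = 0.6 × 85000 + 0.2 × 44680 + 0.2 × 150000 = 51000 + 8936 + 30000 = 89936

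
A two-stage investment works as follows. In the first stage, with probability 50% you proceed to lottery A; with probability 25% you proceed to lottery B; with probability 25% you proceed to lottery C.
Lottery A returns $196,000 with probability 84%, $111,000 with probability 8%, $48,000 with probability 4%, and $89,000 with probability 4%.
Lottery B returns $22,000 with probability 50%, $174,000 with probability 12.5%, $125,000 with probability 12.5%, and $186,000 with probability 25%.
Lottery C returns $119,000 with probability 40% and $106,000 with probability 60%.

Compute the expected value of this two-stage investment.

$141,018.75

EV(A) = 0.84 × 196000 + 0.08 × 111000 + 0.04 × 48000 + 0.04 × 89000 = 164640 + 8880 + 1920 + 3560 = 179000
EV(B) = 0.5 × 22000 + 0.125 × 174000 + 0.125 × 125000 + 0.25 × 186000 = 11000 + 21750 + 15625 + 46500 = 94875
EV(C) = 0.4 × 119000 + 0.6 × 106000 = 47600 + 63600 = 111200
Overall = 0.5 × 179000 + 0.25 × 94875 + 0.25 × 111200 = 89500 + 23718.75 + 27800 = 141018.75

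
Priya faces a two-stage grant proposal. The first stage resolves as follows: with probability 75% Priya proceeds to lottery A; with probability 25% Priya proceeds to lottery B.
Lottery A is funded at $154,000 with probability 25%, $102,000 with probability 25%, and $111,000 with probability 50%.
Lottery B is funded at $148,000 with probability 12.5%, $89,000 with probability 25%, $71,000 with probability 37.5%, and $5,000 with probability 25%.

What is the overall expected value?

$106,781.25

EV(A) = 0.25 × 154000 + 0.25 × 102000 + 0.5 × 111000 = 38500 + 25500 + 55500 = 119500
EV(B) = 0.125 × 148000 + 0.25 × 89000 + 0.375 × 71000 + 0.25 × 5000 = 18500 + 22250 + 26625 + 1250 = 68625
Overall = 0.75 × 119500 + 0.25 × 68625 = 89625 + 17156.25 = 106781.25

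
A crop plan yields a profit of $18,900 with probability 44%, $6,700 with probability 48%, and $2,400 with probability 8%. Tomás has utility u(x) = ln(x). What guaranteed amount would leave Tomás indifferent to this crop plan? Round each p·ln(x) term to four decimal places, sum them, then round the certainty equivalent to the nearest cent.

E[u] = 0.44·ln(18900) + 0.48·ln(6700) + 0.08·ln(2400) = 4.3326 + 4.2287 + 0.6227 = 9.1840
CE = e^9.1840 ≈ 9740.04

$9,740.04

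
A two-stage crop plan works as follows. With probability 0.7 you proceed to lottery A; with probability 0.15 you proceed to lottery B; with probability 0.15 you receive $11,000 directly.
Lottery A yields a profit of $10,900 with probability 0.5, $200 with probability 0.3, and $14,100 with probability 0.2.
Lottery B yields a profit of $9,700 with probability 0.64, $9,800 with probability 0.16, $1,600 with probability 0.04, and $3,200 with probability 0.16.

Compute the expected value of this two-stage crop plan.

EV(A) = 0.5 × 10900 + 0.3 × 200 + 0.2 × 14100 = 5450 + 60 + 2820 = 8330
EV(B) = 0.64 × 9700 + 0.16 × 9800 + 0.04 × 1600 + 0.16 × 3200 = 6208 + 1568 + 64 + 512 = 8352
Branch C: 11000 (certain)
Overall = 0.7 × 8330 + 0.15 × 8352 + 0.15 × 11000 = 5831 + 1252.8 + 1650 = 8733.8

$8,733.80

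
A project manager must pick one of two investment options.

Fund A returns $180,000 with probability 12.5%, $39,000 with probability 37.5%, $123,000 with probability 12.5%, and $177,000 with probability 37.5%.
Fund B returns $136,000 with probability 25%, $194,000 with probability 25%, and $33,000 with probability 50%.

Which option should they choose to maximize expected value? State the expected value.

Fund A ($118,875)

Fund A = 0.125 × 180000 + 0.375 × 39000 + 0.125 × 123000 + 0.375 × 177000 = 22500 + 14625 + 15375 + 66375 = 118875
Fund B = 0.25 × 136000 + 0.25 × 194000 + 0.5 × 33000 = 34000 + 48500 + 16500 = 99000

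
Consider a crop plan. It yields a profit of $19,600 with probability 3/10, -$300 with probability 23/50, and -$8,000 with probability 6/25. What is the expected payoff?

EV = 3/10 × 19600 + 23/50 × (-300) + 6/25 × (-8000) = 5880 − 138 − 1920 = 3822

$3,822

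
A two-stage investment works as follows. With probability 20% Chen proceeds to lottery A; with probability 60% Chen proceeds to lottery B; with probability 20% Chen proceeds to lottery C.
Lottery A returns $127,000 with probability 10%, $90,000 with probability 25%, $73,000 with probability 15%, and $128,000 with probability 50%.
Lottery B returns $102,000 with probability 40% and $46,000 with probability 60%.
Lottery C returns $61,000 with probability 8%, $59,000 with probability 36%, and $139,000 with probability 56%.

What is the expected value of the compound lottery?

$83,862

EV(A) = 0.1 × 127000 + 0.25 × 90000 + 0.15 × 73000 + 0.5 × 128000 = 12700 + 22500 + 10950 + 64000 = 110150
EV(B) = 0.4 × 102000 + 0.6 × 46000 = 40800 + 27600 = 68400
EV(C) = 0.08 × 61000 + 0.36 × 59000 + 0.56 × 139000 = 4880 + 21240 + 77840 = 103960
Overall = 0.2 × 110150 + 0.6 × 68400 + 0.2 × 103960 = 22030 + 41040 + 20792 = 83862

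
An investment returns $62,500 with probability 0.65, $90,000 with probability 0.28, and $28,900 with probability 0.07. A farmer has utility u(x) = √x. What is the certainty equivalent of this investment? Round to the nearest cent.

$66,770.56

E[u] = 0.65·√62500 + 0.28·√90000 + 0.07·√28900 = 0.65·250 + 0.28·300 + 0.07·170 = 258.4
CE = (258.4)² = 66770.56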